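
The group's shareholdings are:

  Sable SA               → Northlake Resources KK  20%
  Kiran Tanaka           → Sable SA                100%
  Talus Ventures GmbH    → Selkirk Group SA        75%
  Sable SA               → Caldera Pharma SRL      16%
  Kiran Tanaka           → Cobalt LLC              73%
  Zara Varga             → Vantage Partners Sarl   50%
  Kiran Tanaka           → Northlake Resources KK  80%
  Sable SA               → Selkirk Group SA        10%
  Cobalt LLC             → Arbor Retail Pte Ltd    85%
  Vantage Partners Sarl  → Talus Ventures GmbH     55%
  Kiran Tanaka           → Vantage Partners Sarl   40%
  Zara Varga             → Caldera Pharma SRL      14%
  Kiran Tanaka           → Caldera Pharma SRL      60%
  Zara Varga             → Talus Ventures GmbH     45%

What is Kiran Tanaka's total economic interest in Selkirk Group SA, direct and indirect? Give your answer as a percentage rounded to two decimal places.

Kiran reaches Selkirk along 2 paths.
Via Vantage → Talus: 40% × 55% × 75% = 16.5%.
Via Sable: 100% × 10% = 10%.
Total: 16.5% + 10% = 26.5%.
Rounded: 26.50%.

26.50%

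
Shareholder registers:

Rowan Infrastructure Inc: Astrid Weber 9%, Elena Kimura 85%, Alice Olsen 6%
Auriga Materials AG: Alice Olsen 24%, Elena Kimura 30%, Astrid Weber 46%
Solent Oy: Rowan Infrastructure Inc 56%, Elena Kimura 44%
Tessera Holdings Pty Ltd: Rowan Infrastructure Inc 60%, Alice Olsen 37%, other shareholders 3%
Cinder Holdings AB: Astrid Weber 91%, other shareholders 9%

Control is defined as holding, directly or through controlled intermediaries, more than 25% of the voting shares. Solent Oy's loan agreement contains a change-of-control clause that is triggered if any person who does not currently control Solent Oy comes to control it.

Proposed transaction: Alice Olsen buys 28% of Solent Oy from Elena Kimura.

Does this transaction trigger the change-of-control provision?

The purchase adds only to Alice's holdings (Elena's stake shrinks), so Alice is the only person who could newly come to control Solent.
Alice holds 37% of Tessera, so Alice controls Tessera.
Neither Alice nor any entity Alice controls holds any voting interest in Solent.
So before the transaction, Alice does not control Solent.
After the purchase, Alice holds 28% of Solent directly, and Elena's stake falls to 16%.
Alice holds 28% of Solent, so Alice controls Solent.
Alice did not control Solent before and does after, so the clause is triggered.

Yes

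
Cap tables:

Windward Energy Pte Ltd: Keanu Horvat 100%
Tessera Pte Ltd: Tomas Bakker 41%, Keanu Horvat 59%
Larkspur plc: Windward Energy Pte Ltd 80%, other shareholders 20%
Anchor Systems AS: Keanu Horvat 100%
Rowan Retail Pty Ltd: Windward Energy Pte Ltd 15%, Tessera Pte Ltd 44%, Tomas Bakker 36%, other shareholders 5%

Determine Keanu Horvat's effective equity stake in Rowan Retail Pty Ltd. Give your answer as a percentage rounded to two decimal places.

Keanu reaches Rowan along 2 paths.
Via Windward: 100% × 15% = 15%.
Via Tessera: 59% × 44% = 25.96%.
Total: 15% + 25.96% = 40.96%.

40.96%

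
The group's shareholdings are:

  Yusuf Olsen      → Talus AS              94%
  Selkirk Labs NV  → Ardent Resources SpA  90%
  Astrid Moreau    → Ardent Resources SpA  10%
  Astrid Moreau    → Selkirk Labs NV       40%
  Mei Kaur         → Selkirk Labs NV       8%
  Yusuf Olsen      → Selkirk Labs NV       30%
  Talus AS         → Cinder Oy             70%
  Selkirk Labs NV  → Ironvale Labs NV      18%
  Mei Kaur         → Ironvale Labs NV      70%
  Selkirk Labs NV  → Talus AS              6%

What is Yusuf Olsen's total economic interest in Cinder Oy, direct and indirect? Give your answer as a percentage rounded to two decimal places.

Yusuf reaches Cinder along 2 paths.
Via Talus: 94% × 70% = 65.8%.
Via Selkirk → Talus: 30% × 6% × 70% = 1.26%.
Total: 65.8% + 1.26% = 67.06%.

67.06%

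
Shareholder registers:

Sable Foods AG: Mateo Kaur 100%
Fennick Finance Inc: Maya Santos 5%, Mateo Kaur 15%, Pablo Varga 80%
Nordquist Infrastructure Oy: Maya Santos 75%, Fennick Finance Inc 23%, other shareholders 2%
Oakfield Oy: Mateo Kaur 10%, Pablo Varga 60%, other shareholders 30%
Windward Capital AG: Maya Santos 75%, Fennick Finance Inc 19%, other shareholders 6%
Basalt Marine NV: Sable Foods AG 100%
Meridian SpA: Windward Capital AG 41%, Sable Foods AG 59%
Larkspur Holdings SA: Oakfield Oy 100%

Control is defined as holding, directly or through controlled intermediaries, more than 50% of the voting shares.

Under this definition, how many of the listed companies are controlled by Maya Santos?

Maya holds 75% of Nordquist, so Maya controls Nordquist.
Maya holds 75% of Windward, so Maya controls Windward.
No other company's threshold is met.
Maya controls 2 companies.

2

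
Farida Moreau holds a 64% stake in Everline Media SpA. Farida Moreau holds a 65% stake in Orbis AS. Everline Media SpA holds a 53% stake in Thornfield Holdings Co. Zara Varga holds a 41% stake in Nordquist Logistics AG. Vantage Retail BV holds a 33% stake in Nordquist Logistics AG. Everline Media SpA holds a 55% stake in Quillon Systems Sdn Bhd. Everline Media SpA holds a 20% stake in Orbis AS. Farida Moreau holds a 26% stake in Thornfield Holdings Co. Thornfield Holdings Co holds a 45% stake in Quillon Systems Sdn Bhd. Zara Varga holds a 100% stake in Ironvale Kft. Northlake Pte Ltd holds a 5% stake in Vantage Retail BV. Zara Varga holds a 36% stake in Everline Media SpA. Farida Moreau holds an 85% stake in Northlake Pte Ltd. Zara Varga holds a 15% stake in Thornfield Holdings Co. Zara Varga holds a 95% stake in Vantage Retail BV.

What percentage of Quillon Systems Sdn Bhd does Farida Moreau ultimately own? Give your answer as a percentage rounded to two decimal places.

Farida reaches Quillon along 3 paths.
Via Everline: 64% × 55% = 35.2%.
Via Everline → Thornfield: 64% × 53% × 45% = 15.264%.
Via Thornfield: 26% × 45% = 11.7%.
Total: 35.2% + 15.264% + 11.7% = 62.164%.
Rounded: 62.16%.

62.16%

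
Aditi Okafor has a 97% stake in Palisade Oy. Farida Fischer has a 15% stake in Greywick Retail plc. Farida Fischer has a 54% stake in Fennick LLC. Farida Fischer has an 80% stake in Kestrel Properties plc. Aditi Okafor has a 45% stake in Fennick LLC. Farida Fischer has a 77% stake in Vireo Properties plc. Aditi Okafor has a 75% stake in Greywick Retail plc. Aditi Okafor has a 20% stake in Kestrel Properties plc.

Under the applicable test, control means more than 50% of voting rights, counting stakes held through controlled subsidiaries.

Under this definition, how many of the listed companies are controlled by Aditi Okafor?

Aditi holds 75% of Greywick, so Aditi controls Greywick.
Aditi holds 97% of Palisade, so Aditi controls Palisade.
No other company's threshold is met.
Aditi controls 2 companies.

2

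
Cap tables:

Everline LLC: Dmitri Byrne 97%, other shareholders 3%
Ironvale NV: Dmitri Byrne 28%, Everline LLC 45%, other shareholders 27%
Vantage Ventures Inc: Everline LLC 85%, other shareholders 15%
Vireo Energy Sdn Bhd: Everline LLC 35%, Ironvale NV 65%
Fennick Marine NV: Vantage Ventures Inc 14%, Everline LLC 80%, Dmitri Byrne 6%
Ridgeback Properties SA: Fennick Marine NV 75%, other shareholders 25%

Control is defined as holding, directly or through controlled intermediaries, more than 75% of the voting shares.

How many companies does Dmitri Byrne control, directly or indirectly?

Dmitri holds 97% of Everline, so Dmitri controls Everline.
Everline holds 85% of Vantage, so Dmitri controls Vantage.
Vantage and Everline and Dmitri together hold 14% + 80% + 6% = 100% of Fennick, so Dmitri controls Fennick.
No other company's threshold is met.
Dmitri controls 3 companies.

3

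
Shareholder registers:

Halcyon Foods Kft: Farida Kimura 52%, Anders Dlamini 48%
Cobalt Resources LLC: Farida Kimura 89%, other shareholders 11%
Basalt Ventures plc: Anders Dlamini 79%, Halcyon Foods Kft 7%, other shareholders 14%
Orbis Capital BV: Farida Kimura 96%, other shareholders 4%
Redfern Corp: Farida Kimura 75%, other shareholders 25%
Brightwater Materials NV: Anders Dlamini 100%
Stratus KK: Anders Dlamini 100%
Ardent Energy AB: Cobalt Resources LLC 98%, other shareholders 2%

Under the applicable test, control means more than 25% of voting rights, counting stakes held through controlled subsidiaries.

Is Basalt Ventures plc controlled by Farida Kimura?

No

Farida holds 52% of Halcyon, so Farida controls Halcyon.
Farida holds 89% of Cobalt, so Farida controls Cobalt.
Farida holds 96% of Orbis, so Farida controls Orbis.
Farida holds 75% of Redfern, so Farida controls Redfern.
Cobalt holds 98% of Ardent, so Farida controls Ardent.
In Basalt, Farida's side holds only 7%, not > 25%.
So Farida does not control Basalt.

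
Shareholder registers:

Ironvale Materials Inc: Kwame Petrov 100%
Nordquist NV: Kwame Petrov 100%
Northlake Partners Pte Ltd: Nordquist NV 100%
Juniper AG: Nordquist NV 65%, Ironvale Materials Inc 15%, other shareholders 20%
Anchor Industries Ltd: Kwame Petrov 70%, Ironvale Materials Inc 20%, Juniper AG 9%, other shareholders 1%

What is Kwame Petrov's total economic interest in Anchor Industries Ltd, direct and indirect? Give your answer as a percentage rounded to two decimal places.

97.20%

Kwame reaches Anchor along 4 paths.
Direct stake: 70% = 70%.
Via Ironvale: 100% × 20% = 20%.
Via Nordquist → Juniper: 100% × 65% × 9% = 5.85%.
Via Ironvale → Juniper: 100% × 15% × 9% = 1.35%.
Total: 70% + 20% + 5.85% + 1.35% = 97.2%.
Rounded: 97.20%.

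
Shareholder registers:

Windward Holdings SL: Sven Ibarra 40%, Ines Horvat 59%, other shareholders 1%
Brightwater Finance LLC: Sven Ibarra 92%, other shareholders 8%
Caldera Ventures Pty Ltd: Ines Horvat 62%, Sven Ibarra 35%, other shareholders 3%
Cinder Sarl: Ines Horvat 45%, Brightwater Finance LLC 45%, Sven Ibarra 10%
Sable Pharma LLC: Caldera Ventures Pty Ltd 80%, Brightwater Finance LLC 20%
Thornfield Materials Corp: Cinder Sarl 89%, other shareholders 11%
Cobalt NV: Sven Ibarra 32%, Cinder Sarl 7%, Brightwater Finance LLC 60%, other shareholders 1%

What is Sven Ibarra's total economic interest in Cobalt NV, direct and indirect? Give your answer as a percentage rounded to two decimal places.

Sven reaches Cobalt along 4 paths.
Direct stake: 32% = 32%.
Via Brightwater → Cinder: 92% × 45% × 7% = 2.898%.
Via Cinder: 10% × 7% = 0.7%.
Via Brightwater: 92% × 60% = 55.2%.
Total: 32% + 2.898% + 0.7% + 55.2% = 90.798%.
Rounded: 90.80%.

90.80%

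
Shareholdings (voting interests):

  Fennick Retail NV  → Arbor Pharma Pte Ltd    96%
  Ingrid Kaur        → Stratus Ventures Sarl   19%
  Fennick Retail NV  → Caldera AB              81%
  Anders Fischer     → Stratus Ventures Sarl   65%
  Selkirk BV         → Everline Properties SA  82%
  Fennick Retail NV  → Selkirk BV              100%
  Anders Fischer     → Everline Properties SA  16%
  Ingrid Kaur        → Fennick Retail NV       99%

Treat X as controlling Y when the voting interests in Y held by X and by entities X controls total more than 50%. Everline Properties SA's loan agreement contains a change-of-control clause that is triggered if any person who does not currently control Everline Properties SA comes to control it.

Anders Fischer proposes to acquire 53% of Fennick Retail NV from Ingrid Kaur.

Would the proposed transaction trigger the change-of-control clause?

Yes

The purchase adds only to Anders's holdings (Ingrid's stake shrinks), so Anders is the only person who could newly come to control Everline.
Anders holds 65% of Stratus, so Anders controls Stratus.
In Everline, Anders's side holds only 16%, not > 50%.
So before the transaction, Anders does not control Everline.
After the purchase, Anders holds 53% of Fennick directly, and Ingrid's stake falls to 46%.
Anders holds 53% of Fennick, so Anders controls Fennick.
Fennick holds 100% of Selkirk, so Anders controls Selkirk.
Anders and Selkirk together hold 16% + 82% = 98% of Everline, so Anders controls Everline.
Anders did not control Everline before and does after, so the clause is triggered.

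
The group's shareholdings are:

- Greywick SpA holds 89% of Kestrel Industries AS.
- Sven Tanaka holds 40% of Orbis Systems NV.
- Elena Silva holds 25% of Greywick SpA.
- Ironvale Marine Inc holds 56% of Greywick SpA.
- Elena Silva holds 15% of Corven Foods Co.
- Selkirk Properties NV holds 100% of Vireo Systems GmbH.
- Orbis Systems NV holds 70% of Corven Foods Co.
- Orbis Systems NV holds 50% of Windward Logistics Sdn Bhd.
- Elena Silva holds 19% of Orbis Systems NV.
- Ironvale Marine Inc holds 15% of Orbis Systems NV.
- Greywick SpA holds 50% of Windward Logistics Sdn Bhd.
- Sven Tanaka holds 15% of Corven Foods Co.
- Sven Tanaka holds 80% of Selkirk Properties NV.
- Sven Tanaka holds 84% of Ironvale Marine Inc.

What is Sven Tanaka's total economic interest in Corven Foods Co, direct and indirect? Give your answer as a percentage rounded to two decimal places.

51.82%

Sven reaches Corven along 3 paths.
Via Orbis: 40% × 70% = 28%.
Via Ironvale → Orbis: 84% × 15% × 70% = 8.82%.
Direct stake: 15% = 15%.
Total: 28% + 8.82% + 15% = 51.82%.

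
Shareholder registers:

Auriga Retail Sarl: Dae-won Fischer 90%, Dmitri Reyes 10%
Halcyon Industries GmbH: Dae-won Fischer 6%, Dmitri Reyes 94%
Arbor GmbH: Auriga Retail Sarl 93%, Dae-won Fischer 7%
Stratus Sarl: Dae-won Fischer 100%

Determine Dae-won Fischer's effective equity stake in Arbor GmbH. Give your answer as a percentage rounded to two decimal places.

90.70%

Dae-won reaches Arbor along 2 paths.
Via Auriga: 90% × 93% = 83.7%.
Direct stake: 7% = 7%.
Total: 83.7% + 7% = 90.7%.
Rounded: 90.70%.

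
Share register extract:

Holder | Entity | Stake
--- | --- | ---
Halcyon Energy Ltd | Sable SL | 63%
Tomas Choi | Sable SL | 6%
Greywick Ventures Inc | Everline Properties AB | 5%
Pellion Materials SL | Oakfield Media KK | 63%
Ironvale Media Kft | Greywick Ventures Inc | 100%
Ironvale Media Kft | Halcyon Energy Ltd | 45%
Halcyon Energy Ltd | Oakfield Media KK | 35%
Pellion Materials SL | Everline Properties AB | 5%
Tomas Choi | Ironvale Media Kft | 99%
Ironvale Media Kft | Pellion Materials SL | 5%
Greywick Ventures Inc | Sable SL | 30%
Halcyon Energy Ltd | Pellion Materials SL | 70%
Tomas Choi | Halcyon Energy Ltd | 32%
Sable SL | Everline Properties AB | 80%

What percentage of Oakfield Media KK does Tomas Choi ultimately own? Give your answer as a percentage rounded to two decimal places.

63.67%

Tomas reaches Oakfield along 5 paths.
Via Ironvale → Halcyon: 99% × 45% × 35% = 15.5925%.
Via Halcyon: 32% × 35% = 11.2%.
Via Ironvale → Pellion: 99% × 5% × 63% = 3.1185%.
Via Ironvale → Halcyon → Pellion: 99% × 45% × 70% × 63% = 19.64655%.
Via Halcyon → Pellion: 32% × 70% × 63% = 14.112%.
Total: 15.5925% + 11.2% + 3.1185% + 19.64655% + 14.112% = 63.66955%.
Rounded: 63.67%.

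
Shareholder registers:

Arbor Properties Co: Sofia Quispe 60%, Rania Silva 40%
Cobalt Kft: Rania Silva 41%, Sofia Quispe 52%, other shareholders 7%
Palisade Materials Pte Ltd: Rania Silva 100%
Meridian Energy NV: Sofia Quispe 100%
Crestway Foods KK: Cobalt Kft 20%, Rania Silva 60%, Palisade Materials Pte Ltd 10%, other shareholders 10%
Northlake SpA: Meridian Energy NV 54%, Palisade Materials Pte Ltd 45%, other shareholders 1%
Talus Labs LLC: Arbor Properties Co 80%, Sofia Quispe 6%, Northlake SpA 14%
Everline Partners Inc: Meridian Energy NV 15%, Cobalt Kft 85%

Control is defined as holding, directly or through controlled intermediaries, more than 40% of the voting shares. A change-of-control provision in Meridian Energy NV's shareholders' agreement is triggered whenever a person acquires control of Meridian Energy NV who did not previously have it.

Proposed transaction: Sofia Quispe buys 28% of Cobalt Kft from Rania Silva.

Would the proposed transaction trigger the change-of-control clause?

No

The purchase adds only to Sofia's holdings (Rania's stake shrinks), so Sofia is the only person who could newly come to control Meridian.
Sofia holds 100% of Meridian, so Sofia controls Meridian.
So Sofia already controls Meridian before the transaction.
After the purchase, Sofia's direct stake in Cobalt rises to 52% + 28% = 80%, and Rania's stake falls to 13%.
Sofia controlled Meridian already, so this is not a new person acquiring control; every other person's position is unchanged or reduced.
No new person acquires control, so the clause is not triggered.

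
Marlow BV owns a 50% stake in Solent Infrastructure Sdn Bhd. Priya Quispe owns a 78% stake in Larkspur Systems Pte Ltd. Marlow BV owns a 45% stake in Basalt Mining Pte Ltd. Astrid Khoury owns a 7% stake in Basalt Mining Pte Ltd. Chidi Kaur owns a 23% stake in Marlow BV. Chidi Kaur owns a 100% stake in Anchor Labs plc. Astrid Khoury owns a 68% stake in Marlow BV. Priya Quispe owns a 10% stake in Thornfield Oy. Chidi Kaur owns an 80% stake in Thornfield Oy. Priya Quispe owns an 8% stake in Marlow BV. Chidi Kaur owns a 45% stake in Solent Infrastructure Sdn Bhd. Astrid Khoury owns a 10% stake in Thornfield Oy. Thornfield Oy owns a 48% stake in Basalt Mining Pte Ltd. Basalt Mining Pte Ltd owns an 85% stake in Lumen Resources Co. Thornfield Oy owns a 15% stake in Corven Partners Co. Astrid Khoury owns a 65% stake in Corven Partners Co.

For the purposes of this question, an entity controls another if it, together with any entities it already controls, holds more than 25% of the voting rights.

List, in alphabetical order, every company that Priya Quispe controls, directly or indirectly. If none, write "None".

Larkspur Systems Pte Ltd

Priya holds 78% of Larkspur, so Priya controls Larkspur.
No other company's threshold is met.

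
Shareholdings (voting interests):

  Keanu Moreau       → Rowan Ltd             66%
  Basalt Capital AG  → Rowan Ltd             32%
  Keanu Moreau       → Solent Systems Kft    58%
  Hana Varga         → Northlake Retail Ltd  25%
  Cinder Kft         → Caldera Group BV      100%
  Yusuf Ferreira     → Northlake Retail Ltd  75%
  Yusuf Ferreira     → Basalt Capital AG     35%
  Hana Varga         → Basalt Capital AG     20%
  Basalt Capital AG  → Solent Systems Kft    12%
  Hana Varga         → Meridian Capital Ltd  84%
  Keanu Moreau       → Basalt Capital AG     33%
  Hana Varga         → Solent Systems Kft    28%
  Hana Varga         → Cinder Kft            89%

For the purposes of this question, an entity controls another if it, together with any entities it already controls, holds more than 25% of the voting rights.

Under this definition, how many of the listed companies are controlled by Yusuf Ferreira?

3

Yusuf holds 35% of Basalt, so Yusuf controls Basalt.
Yusuf holds 75% of Northlake, so Yusuf controls Northlake.
Basalt holds 32% of Rowan, so Yusuf controls Rowan.
No other company's threshold is met.
Yusuf controls 3 companies.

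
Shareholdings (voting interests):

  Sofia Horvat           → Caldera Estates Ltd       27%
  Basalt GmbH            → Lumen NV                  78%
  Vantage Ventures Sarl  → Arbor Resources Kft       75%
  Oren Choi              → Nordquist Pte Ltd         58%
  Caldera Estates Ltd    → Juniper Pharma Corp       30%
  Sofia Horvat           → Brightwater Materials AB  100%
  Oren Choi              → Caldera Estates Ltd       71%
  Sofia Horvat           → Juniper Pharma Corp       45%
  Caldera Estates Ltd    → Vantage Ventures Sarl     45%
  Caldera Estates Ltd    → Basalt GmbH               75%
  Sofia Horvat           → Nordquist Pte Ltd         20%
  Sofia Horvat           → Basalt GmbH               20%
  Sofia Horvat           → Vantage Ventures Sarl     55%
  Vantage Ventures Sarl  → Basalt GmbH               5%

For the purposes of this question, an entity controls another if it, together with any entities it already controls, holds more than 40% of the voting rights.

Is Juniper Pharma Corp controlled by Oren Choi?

No

Oren holds 58% of Nordquist, so Oren controls Nordquist.
Oren holds 71% of Caldera, so Oren controls Caldera.
Caldera holds 45% of Vantage, so Oren controls Vantage.
Vantage and Caldera together hold 5% + 75% = 80% of Basalt, so Oren controls Basalt.
Vantage holds 75% of Arbor, so Oren controls Arbor.
Basalt holds 78% of Lumen, so Oren controls Lumen.
In Juniper, Oren's side holds only 30%, not > 40%.
So Oren does not control Juniper.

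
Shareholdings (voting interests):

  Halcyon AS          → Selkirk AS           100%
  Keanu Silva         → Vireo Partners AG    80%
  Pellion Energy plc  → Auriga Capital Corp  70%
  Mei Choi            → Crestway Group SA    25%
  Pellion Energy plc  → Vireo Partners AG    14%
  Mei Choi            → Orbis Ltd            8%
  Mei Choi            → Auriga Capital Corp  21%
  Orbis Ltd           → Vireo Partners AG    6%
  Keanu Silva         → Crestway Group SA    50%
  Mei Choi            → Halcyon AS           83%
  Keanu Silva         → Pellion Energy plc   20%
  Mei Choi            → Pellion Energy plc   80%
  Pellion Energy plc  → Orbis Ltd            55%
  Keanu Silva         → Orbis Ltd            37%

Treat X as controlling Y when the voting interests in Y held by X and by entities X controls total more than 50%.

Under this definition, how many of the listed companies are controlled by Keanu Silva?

Keanu holds 80% of Vireo, so Keanu controls Vireo.
No other company's threshold is met.
Keanu controls 1 company.

1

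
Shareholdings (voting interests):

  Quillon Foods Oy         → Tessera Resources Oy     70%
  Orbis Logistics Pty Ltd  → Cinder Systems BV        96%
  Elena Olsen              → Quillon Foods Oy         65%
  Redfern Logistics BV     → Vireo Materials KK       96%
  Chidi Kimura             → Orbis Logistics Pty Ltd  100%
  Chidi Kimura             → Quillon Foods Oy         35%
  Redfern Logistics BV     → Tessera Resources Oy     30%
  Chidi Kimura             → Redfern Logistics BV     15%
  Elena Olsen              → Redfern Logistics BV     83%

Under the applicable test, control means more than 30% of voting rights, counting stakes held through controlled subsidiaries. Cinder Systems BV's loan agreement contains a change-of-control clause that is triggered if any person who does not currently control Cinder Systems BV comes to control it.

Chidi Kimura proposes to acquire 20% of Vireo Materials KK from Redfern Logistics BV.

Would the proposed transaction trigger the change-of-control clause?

The purchase adds only to Chidi's holdings (Redfern's stake shrinks), so Chidi is the only person who could newly come to control Cinder.
Chidi holds 100% of Orbis, so Chidi controls Orbis.
Orbis holds 96% of Cinder, so Chidi controls Cinder.
So Chidi already controls Cinder before the transaction.
After the purchase, Chidi holds 20% of Vireo directly, and Redfern's stake falls to 76%.
Chidi controlled Cinder already, so this is not a new person acquiring control; every other person's position is unchanged or reduced.
No new person acquires control, so the clause is not triggered.

No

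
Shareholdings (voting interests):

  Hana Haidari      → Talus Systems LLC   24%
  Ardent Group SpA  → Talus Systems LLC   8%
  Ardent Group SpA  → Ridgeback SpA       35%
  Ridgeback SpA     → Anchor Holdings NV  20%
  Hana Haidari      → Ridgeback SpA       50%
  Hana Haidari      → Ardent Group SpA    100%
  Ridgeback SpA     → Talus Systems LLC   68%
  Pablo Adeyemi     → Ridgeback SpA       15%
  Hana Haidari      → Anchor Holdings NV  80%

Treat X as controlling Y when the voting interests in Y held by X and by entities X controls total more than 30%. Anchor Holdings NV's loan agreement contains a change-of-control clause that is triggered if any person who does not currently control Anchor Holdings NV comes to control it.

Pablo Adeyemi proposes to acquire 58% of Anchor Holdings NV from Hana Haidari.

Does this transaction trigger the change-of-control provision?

Yes

The purchase adds only to Pablo's holdings (Hana's stake shrinks), so Pablo is the only person who could newly come to control Anchor.
Pablo's largest direct stake is 15% in Ridgeback, which does not meet the threshold, so Pablo controls no company.
Neither Pablo nor any entity Pablo controls holds any voting interest in Anchor.
So before the transaction, Pablo does not control Anchor.
After the purchase, Pablo holds 58% of Anchor directly, and Hana's stake falls to 22%.
Pablo holds 58% of Anchor, so Pablo controls Anchor.
Pablo did not control Anchor before and does after, so the clause is triggered.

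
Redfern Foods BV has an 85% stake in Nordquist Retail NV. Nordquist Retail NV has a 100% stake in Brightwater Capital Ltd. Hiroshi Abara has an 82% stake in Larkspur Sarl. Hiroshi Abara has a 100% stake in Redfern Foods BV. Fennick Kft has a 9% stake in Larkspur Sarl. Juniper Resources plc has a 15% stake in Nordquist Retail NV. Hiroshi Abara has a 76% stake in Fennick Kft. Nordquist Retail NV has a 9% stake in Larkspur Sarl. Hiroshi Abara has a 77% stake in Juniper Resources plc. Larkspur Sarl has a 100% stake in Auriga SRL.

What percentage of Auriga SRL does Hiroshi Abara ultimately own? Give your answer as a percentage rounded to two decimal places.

97.53%

Hiroshi reaches Auriga along 4 paths.
Via Larkspur: 82% × 100% = 82%.
Via Fennick → Larkspur: 76% × 9% × 100% = 6.84%.
Via Juniper → Nordquist → Larkspur: 77% × 15% × 9% × 100% = 1.0395%.
Via Redfern → Nordquist → Larkspur: 100% × 85% × 9% × 100% = 7.65%.
Total: 82% + 6.84% + 1.0395% + 7.65% = 97.5295%.
Rounded: 97.53%.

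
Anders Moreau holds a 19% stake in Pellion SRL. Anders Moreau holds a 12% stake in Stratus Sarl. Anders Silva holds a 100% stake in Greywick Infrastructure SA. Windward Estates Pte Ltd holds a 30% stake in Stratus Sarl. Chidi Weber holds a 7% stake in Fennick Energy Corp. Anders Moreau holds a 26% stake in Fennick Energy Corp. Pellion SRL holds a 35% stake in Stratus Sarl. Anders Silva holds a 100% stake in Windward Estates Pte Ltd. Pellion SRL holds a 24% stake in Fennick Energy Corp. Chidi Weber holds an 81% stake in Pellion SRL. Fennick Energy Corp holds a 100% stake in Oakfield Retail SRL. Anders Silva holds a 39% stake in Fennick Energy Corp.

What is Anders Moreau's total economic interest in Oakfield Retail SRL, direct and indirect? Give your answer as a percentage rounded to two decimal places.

Anders Moreau reaches Oakfield along 2 paths.
Via Fennick: 26% × 100% = 26%.
Via Pellion → Fennick: 19% × 24% × 100% = 4.56%.
Total: 26% + 4.56% = 30.56%.

30.56%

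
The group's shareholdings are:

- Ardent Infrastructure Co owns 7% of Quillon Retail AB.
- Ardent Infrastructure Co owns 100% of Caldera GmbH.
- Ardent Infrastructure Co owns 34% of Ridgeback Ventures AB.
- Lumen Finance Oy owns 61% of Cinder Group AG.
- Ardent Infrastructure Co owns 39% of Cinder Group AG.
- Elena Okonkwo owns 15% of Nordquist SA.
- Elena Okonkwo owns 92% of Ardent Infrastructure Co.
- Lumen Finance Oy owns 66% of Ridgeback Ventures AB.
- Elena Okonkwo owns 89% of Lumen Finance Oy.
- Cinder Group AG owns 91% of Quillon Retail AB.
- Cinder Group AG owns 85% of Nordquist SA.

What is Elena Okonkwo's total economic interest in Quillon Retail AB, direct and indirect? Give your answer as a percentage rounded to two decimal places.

88.49%

Elena reaches Quillon along 3 paths.
Via Ardent → Cinder: 92% × 39% × 91% = 32.6508%.
Via Lumen → Cinder: 89% × 61% × 91% = 49.4039%.
Via Ardent: 92% × 7% = 6.44%.
Total: 32.6508% + 49.4039% + 6.44% = 88.4947%.
Rounded: 88.49%.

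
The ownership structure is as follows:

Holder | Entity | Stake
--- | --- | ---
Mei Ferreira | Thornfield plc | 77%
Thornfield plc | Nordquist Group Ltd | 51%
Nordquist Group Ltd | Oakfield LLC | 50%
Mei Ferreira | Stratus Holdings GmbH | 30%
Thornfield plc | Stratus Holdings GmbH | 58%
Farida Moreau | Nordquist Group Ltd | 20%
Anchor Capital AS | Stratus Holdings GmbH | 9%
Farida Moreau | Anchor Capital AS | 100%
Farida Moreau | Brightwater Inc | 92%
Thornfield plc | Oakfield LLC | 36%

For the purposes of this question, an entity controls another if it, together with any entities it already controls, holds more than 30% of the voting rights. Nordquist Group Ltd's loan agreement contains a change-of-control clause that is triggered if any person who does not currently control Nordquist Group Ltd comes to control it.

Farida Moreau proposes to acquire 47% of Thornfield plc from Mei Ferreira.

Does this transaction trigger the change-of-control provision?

Yes

The purchase adds only to Farida's holdings (Mei's stake shrinks), so Farida is the only person who could newly come to control Nordquist.
Farida holds 100% of Anchor, so Farida controls Anchor.
Farida holds 92% of Brightwater, so Farida controls Brightwater.
In Nordquist, Farida's side holds only 20%, not > 30%.
So before the transaction, Farida does not control Nordquist.
After the purchase, Farida holds 47% of Thornfield directly, and Mei's stake falls to 30%.
Farida holds 47% of Thornfield, so Farida controls Thornfield.
Farida and Thornfield together hold 20% + 51% = 71% of Nordquist, so Farida controls Nordquist.
Farida did not control Nordquist before and does after, so the clause is triggered.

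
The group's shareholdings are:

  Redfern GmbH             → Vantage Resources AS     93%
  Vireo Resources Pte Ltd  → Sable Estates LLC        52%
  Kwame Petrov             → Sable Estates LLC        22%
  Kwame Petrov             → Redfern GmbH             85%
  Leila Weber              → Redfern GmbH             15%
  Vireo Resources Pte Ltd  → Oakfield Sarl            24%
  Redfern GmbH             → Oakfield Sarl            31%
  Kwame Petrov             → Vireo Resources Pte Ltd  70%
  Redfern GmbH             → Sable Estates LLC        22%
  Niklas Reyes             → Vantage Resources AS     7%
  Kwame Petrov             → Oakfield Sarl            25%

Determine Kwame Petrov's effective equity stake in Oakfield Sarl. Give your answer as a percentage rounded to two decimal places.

Kwame reaches Oakfield along 3 paths.
Direct stake: 25% = 25%.
Via Vireo: 70% × 24% = 16.8%.
Via Redfern: 85% × 31% = 26.35%.
Total: 25% + 16.8% + 26.35% = 68.15%.

68.15%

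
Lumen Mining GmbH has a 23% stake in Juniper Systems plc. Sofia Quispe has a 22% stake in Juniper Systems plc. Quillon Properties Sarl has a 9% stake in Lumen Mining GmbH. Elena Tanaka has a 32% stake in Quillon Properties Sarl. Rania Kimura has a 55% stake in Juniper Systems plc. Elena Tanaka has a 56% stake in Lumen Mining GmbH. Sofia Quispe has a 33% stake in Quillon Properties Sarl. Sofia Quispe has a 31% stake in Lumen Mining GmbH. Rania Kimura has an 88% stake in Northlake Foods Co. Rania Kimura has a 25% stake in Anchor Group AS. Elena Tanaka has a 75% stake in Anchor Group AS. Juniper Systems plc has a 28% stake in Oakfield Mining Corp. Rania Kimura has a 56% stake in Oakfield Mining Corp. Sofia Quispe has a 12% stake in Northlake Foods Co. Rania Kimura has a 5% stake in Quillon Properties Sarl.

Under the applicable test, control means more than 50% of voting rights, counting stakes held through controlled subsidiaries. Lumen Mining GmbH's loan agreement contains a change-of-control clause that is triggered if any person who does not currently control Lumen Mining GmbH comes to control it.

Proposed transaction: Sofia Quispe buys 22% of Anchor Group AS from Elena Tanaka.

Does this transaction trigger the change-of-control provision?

No

The purchase adds only to Sofia's holdings (Elena's stake shrinks), so Sofia is the only person who could newly come to control Lumen.
Sofia's largest direct stake is 33% in Quillon, which does not meet the threshold, so Sofia controls no company.
In Lumen, Sofia's side holds only 31%, not > 50%.
So before the transaction, Sofia does not control Lumen.
After the purchase, Sofia holds 22% of Anchor directly, and Elena's stake falls to 53%.
Sofia's side now holds 22% of Anchor, not > 50%, so Sofia still does not control Anchor.
After the transaction, Sofia's side holds 31% of Lumen, not > 50%, so Sofia still does not control Lumen.
No new person acquires control, so the clause is not triggered.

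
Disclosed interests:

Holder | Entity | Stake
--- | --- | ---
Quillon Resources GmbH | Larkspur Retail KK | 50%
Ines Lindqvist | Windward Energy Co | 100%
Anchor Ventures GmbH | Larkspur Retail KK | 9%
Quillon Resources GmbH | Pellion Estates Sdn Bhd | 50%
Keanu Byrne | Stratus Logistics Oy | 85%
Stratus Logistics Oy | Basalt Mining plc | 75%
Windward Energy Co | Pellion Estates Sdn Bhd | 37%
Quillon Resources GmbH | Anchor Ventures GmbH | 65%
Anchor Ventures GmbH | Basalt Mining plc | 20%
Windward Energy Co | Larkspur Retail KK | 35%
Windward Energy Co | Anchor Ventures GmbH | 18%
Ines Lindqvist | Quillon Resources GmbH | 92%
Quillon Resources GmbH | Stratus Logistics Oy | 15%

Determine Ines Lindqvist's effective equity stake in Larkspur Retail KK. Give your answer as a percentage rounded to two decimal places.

Ines reaches Larkspur along 4 paths.
Via Quillon: 92% × 50% = 46%.
Via Windward: 100% × 35% = 35%.
Via Windward → Anchor: 100% × 18% × 9% = 1.62%.
Via Quillon → Anchor: 92% × 65% × 9% = 5.382%.
Total: 46% + 35% + 1.62% + 5.382% = 88.002%.
Rounded: 88.00%.

88.00%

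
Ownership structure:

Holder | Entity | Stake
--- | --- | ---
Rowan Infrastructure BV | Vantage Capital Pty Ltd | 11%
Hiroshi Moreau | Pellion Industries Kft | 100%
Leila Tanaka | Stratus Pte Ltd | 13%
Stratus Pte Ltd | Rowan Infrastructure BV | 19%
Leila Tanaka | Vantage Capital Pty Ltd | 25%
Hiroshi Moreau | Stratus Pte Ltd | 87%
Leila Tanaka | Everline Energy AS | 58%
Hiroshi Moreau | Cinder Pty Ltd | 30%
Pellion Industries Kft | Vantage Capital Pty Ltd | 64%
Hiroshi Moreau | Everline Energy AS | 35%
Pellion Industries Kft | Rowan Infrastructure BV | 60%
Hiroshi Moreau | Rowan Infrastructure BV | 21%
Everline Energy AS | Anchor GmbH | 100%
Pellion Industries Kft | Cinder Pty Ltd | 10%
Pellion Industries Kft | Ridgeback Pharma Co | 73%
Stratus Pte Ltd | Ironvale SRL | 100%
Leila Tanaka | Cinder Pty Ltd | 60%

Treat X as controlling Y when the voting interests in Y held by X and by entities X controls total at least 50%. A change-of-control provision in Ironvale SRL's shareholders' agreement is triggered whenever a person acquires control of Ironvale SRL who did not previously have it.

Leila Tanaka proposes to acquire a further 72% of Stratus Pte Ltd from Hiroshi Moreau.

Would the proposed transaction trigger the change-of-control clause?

Yes

The purchase adds only to Leila's holdings (Hiroshi's stake shrinks), so Leila is the only person who could newly come to control Ironvale.
Leila holds 58% of Everline, so Leila controls Everline.
Leila holds 60% of Cinder, so Leila controls Cinder.
Everline holds 100% of Anchor, so Leila controls Anchor.
Neither Leila nor any entity Leila controls holds any voting interest in Ironvale.
So before the transaction, Leila does not control Ironvale.
After the purchase, Leila's direct stake in Stratus rises to 13% + 72% = 85%, and Hiroshi's stake falls to 15%.
Leila holds 85% of Stratus, so Leila controls Stratus.
Stratus holds 100% of Ironvale, so Leila controls Ironvale.
Leila did not control Ironvale before and does after, so the clause is triggered.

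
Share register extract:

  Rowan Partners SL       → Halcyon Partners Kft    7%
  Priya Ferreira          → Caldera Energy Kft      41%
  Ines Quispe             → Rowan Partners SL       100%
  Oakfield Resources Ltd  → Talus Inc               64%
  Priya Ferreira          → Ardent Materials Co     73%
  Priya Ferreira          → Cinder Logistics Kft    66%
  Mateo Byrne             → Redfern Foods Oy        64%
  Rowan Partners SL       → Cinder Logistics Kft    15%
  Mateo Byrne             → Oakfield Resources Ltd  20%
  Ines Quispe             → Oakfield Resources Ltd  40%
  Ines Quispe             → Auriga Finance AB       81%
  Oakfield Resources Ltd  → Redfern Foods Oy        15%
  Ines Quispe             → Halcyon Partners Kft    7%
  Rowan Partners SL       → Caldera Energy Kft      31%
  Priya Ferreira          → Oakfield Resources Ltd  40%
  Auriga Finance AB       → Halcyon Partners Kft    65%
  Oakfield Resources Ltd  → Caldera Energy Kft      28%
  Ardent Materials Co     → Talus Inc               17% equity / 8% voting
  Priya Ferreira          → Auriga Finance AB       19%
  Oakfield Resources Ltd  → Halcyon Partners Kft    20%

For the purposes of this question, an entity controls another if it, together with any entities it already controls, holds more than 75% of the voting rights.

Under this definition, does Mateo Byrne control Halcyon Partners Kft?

No

Mateo's largest direct stake is 64% in Redfern, which does not meet the threshold, so Mateo controls no company.
Neither Mateo nor any entity Mateo controls holds any voting interest in Halcyon.
So Mateo does not control Halcyon.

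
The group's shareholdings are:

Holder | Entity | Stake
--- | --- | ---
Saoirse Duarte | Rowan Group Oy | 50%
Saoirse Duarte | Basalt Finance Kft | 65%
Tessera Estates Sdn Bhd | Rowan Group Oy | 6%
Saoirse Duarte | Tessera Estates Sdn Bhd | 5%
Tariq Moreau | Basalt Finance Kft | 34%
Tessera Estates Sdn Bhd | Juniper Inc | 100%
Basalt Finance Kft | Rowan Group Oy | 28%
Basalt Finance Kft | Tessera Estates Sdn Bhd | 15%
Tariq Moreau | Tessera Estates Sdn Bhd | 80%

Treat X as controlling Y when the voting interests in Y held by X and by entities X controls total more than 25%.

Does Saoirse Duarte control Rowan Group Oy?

Saoirse holds 65% of Basalt, so Saoirse controls Basalt.
Saoirse and Basalt together hold 50% + 28% = 78% of Rowan, so Saoirse controls Rowan.

Yes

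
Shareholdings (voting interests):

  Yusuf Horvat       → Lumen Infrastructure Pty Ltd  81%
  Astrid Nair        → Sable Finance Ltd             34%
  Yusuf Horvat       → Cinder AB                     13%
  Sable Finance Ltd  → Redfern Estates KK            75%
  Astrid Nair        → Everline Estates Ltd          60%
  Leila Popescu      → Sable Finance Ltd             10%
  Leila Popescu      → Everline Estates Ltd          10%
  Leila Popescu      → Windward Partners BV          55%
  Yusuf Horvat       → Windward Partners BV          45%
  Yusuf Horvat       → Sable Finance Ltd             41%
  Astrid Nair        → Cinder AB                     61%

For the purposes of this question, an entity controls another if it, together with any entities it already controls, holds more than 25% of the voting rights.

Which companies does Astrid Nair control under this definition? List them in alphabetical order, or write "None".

Astrid holds 34% of Sable, so Astrid controls Sable.
Astrid holds 61% of Cinder, so Astrid controls Cinder.
Sable holds 75% of Redfern, so Astrid controls Redfern.
Astrid holds 60% of Everline, so Astrid controls Everline.
No other company's threshold is met.

Cinder AB, Everline Estates Ltd, Redfern Estates KK, Sable Finance Ltd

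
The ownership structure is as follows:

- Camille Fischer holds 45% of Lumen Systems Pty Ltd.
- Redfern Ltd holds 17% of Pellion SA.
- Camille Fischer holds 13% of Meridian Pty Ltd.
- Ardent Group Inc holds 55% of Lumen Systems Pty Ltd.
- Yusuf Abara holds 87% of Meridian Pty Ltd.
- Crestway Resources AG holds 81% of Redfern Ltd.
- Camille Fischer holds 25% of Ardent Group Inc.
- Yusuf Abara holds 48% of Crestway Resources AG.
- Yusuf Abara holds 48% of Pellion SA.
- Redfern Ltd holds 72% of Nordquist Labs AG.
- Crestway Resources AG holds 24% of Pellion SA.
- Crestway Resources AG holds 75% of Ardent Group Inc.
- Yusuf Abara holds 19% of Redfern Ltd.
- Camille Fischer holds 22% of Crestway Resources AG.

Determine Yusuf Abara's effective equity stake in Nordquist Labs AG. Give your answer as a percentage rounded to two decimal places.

Yusuf reaches Nordquist along 2 paths.
Via Redfern: 19% × 72% = 13.68%.
Via Crestway → Redfern: 48% × 81% × 72% = 27.9936%.
Total: 13.68% + 27.9936% = 41.6736%.
Rounded: 41.67%.

41.67%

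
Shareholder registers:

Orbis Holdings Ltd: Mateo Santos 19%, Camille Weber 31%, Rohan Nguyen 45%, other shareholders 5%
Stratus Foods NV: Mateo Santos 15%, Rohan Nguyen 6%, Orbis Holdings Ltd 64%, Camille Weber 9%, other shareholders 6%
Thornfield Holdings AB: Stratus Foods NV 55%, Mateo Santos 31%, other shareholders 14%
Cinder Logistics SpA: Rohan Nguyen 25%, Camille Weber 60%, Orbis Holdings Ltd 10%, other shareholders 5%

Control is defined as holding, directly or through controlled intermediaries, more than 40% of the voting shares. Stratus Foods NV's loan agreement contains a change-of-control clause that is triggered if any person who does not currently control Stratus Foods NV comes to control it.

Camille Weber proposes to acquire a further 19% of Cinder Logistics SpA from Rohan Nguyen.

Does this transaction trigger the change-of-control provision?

No

The purchase adds only to Camille's holdings (Rohan's stake shrinks), so Camille is the only person who could newly come to control Stratus.
Camille holds 60% of Cinder, so Camille controls Cinder.
In Stratus, Camille's side holds only 9%, not > 40%.
So before the transaction, Camille does not control Stratus.
After the purchase, Camille's direct stake in Cinder rises to 60% + 19% = 79%, and Rohan's stake falls to 6%.
Camille holds 79% of Cinder, so Camille controls Cinder.
After the transaction, Camille's side holds 9% of Stratus, not > 40%, so Camille still does not control Stratus.
No new person acquires control, so the clause is not triggered.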